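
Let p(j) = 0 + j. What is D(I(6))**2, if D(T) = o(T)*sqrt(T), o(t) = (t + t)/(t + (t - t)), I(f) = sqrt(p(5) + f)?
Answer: 4*sqrt(11) ≈ 13.266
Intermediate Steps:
p(j) = j
I(f) = sqrt(5 + f)
o(t) = 2 (o(t) = (2*t)/(t + 0) = (2*t)/t = 2)
D(T) = 2*sqrt(T)
D(I(6))**2 = (2*sqrt(sqrt(5 + 6)))**2 = (2*sqrt(sqrt(11)))**2 = (2*11**(1/4))**2 = 4*sqrt(11)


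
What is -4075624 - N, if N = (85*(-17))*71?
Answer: -3973029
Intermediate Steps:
N = -102595 (N = -1445*71 = -102595)
-4075624 - N = -4075624 - 1*(-102595) = -4075624 + 102595 = -3973029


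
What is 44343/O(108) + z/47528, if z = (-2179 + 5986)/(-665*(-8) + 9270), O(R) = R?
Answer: 854136749681/2080300560 ≈ 410.58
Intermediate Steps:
z = 3807/14590 (z = 3807/(5320 + 9270) = 3807/14590 ≈ 0.26093)
44343/O(108) + z/47528 = 44343/108 + (3807/14590)/47528 = 44343*(1/108) + (3807/14590)*(1/47528) = 4927/12 + 3807/693433520 = 854136749681/2080300560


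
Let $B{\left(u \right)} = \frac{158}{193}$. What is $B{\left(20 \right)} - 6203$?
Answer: $- \frac{1197021}{193} \approx -6202.2$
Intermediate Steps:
$B{\left(u \right)} = \frac{158}{193}$ ($B{\left(u \right)} = 158 \cdot \frac{1}{193} = \frac{158}{193}$)
$B{\left(20 \right)} - 6203 = \frac{158}{193} - 6203 = - \frac{1197021}{193}$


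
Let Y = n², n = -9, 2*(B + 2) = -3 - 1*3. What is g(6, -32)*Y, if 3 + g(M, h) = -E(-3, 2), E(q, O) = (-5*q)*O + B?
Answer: -2268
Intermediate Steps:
B = -5 (B = -2 + (-3 - 1*3)/2 = -2 + (-3 - 3)/2 = -2 + (½)*(-6) = -2 - 3 = -5)
E(q, O) = -5 - 5*O*q (E(q, O) = (-5*q)*O - 5 = -5*O*q - 5 = -5 - 5*O*q)
g(M, h) = -28 (g(M, h) = -3 - (-5 - 5*2*(-3)) = -3 - (-5 + 30) = -3 - 1*25 = -3 - 25 = -28)
Y = 81 (Y = (-9)² = 81)
g(6, -32)*Y = -28*81 = -2268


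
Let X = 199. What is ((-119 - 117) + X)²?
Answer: 1369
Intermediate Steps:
((-119 - 117) + X)² = ((-119 - 117) + 199)² = (-236 + 199)² = (-37)² = 1369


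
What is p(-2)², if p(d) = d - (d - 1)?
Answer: 1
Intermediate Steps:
p(d) = 1 (p(d) = d - (-1 + d) = d + (1 - d) = 1)
p(-2)² = 1² = 1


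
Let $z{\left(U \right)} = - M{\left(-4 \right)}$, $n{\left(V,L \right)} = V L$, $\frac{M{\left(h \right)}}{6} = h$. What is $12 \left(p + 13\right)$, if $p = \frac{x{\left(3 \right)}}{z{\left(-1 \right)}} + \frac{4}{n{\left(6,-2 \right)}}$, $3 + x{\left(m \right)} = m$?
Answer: $152$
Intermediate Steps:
$M{\left(h \right)} = 6 h$
$x{\left(m \right)} = -3 + m$
$n{\left(V,L \right)} = L V$
$z{\left(U \right)} = 24$ ($z{\left(U \right)} = - 6 \left(-4\right) = \left(-1\right) \left(-24\right) = 24$)
$p = - \frac{1}{3}$ ($p = \frac{-3 + 3}{24} + \frac{4}{\left(-2\right) 6} = 0 \cdot \frac{1}{24} + \frac{4}{-12} = 0 + 4 \left(- \frac{1}{12}\right) = 0 - \frac{1}{3} = - \frac{1}{3} \approx -0.33333$)
$12 \left(p + 13\right) = 12 \left(- \frac{1}{3} + 13\right) = 12 \cdot \frac{38}{3} = 152$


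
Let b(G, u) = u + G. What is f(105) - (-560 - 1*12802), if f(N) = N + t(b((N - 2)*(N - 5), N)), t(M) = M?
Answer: 23872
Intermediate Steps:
b(G, u) = G + u
f(N) = 2*N + (-5 + N)*(-2 + N) (f(N) = N + ((N - 2)*(N - 5) + N) = N + ((-2 + N)*(-5 + N) + N) = N + ((-5 + N)*(-2 + N) + N) = N + (N + (-5 + N)*(-2 + N)) = 2*N + (-5 + N)*(-2 + N))
f(105) - (-560 - 1*12802) = (10 + 105**2 - 5*105) - (-560 - 1*12802) = (10 + 11025 - 525) - (-560 - 12802) = 10510 - 1*(-13362) = 10510 + 13362 = 23872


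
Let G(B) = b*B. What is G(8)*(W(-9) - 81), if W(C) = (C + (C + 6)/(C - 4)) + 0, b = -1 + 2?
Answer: -9336/13 ≈ -718.15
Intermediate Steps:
b = 1
W(C) = C + (6 + C)/(-4 + C) (W(C) = (C + (6 + C)/(-4 + C)) + 0 = C + (6 + C)/(-4 + C))
G(B) = B (G(B) = 1*B = B)
G(8)*(W(-9) - 81) = 8*((6 + (-9)² - 3*(-9))/(-4 - 9) - 81) = 8*((6 + 81 + 27)/(-13) - 81) = 8*(-1/13*114 - 81) = 8*(-114/13 - 81) = 8*(-1167/13) = -9336/13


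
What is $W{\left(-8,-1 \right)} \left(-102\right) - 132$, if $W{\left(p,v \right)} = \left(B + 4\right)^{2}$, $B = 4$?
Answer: $-6660$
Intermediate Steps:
$W{\left(p,v \right)} = 64$ ($W{\left(p,v \right)} = \left(4 + 4\right)^{2} = 8^{2} = 64$)
$W{\left(-8,-1 \right)} \left(-102\right) - 132 = 64 \left(-102\right) - 132 = -6528 - 132 = -6660$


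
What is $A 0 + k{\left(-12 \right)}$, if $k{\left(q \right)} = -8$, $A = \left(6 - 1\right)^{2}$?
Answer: $-8$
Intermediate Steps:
$A = 25$ ($A = 5^{2} = 25$)
$A 0 + k{\left(-12 \right)} = 25 \cdot 0 - 8 = 0 - 8 = -8$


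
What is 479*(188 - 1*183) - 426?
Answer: 1969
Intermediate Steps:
479*(188 - 1*183) - 426 = 479*(188 - 183) - 426 = 479*5 - 426 = 2395 - 426 = 1969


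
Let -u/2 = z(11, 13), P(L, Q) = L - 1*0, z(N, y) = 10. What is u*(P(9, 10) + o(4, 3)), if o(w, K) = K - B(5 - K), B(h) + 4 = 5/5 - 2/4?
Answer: -310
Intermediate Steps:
P(L, Q) = L (P(L, Q) = L + 0 = L)
B(h) = -7/2 (B(h) = -4 + (5/5 - 2/4) = -4 + (5*(⅕) - 2*¼) = -4 + (1 - ½) = -4 + ½ = -7/2)
u = -20 (u = -2*10 = -20)
o(w, K) = 7/2 + K (o(w, K) = K - 1*(-7/2) = K + 7/2 = 7/2 + K)
u*(P(9, 10) + o(4, 3)) = -20*(9 + (7/2 + 3)) = -20*(9 + 13/2) = -20*31/2 = -310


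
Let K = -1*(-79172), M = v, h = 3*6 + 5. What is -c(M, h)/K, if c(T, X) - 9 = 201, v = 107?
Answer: -105/39586 ≈ -0.0026525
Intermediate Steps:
h = 23 (h = 18 + 5 = 23)
M = 107
c(T, X) = 210 (c(T, X) = 9 + 201 = 210)
K = 79172
-c(M, h)/K = -210/79172 = -1*105/39586 = -105/39586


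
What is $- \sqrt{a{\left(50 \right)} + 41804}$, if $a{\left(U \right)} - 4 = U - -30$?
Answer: $- 4 \sqrt{2618} \approx -204.67$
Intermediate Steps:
$a{\left(U \right)} = 34 + U$ ($a{\left(U \right)} = 4 + \left(U - -30\right) = 4 + \left(U + 30\right) = 4 + \left(30 + U\right) = 34 + U$)
$- \sqrt{a{\left(50 \right)} + 41804} = - \sqrt{\left(34 + 50\right) + 41804} = - \sqrt{84 + 41804} = - \sqrt{41888} = - 4 \sqrt{2618}$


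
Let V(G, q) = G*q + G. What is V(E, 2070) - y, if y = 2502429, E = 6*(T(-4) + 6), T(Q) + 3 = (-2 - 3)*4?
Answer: -2713671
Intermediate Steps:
T(Q) = -23 (T(Q) = -3 + (-2 - 3)*4 = -3 - 5*4 = -3 - 20 = -23)
E = -102 (E = 6*(-23 + 6) = 6*(-17) = -102)
V(G, q) = G + G*q
V(E, 2070) - y = -102*(1 + 2070) - 1*2502429 = -102*2071 - 2502429 = -211242 - 2502429 = -2713671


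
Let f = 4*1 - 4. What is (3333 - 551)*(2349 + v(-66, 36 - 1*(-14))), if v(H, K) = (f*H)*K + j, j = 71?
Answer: 6732440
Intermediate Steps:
f = 0 (f = 4 - 4 = 0)
v(H, K) = 71 (v(H, K) = (0*H)*K + 71 = 0*K + 71 = 0 + 71 = 71)
(3333 - 551)*(2349 + v(-66, 36 - 1*(-14))) = (3333 - 551)*(2349 + 71) = 2782*2420 = 6732440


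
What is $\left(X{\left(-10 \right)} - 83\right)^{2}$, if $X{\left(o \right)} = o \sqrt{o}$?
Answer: $5889 + 1660 i \sqrt{10} \approx 5889.0 + 5249.4 i$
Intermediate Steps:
$X{\left(o \right)} = o^{\frac{3}{2}}$
$\left(X{\left(-10 \right)} - 83\right)^{2} = \left(\left(-10\right)^{\frac{3}{2}} - 83\right)^{2} = \left(- 10 i \sqrt{10} - 83\right)^{2} = \left(-83 - 10 i \sqrt{10}\right)^{2}$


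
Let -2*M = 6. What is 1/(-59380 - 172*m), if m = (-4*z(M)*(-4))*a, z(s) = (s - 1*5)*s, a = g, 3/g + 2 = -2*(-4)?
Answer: -1/92404 ≈ -1.0822e-5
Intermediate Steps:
g = ½ (g = 3/(-2 - 2*(-4)) = 3/(-2 + 8) = 3/6 = 3*(⅙) = ½ ≈ 0.50000)
M = -3 (M = -½*6 = -3)
a = ½ ≈ 0.50000
z(s) = s*(-5 + s) (z(s) = (s - 5)*s = (-5 + s)*s = s*(-5 + s))
m = 192 (m = (-(-12)*(-5 - 3)*(-4))*(½) = (-(-12)*(-8)*(-4))*(½) = (-4*24*(-4))*(½) = -96*(-4)*(½) = 384*(½) = 192)
1/(-59380 - 172*m) = 1/(-59380 - 172*192) = 1/(-59380 - 33024) = 1/(-92404) = -1/92404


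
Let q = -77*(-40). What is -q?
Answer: -3080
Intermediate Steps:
q = 3080
-q = -1*3080 = -3080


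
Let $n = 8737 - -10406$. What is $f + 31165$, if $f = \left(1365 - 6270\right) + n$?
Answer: $45403$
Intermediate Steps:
$n = 19143$ ($n = 8737 + 10406 = 19143$)
$f = 14238$ ($f = \left(1365 - 6270\right) + 19143 = -4905 + 19143 = 14238$)
$f + 31165 = 14238 + 31165 = 45403$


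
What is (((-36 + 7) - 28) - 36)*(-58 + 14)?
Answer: 4092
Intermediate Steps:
(((-36 + 7) - 28) - 36)*(-58 + 14) = ((-29 - 28) - 36)*(-44) = (-57 - 36)*(-44) = -93*(-44) = 4092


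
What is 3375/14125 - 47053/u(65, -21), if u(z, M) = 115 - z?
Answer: -5315639/5650 ≈ -940.82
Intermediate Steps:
3375/14125 - 47053/u(65, -21) = 3375/14125 - 47053/(115 - 1*65) = 3375*(1/14125) - 47053/(115 - 65) = 27/113 - 47053/50 = -5315639/5650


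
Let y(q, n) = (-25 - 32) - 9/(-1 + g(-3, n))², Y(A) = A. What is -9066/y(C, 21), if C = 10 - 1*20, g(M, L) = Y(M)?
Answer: 48352/307 ≈ 157.50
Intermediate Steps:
g(M, L) = M
C = -10 (C = 10 - 20 = -10)
y(q, n) = -921/16 (y(q, n) = (-25 - 32) - 9/(-1 - 3)² = -57 - 9/((-4)²) = -57 - 9/16 = -921/16)
-9066/y(C, 21) = -9066/(-921/16) = -9066*(-16/921) = 48352/307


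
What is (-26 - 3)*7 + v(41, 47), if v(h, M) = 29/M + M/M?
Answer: -9465/47 ≈ -201.38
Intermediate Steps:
v(h, M) = 1 + 29/M (v(h, M) = 29/M + 1 = 1 + 29/M)
(-26 - 3)*7 + v(41, 47) = (-26 - 3)*7 + (29 + 47)/47 = -29*7 + (1/47)*76 = -203 + 76/47 = -9465/47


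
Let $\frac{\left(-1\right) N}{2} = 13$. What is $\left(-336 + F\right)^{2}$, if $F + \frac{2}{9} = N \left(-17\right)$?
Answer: $\frac{906304}{81} \approx 11189.0$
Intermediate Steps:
$N = -26$ ($N = \left(-2\right) 13 = -26$)
$F = \frac{3976}{9}$ ($F = - \frac{2}{9} - -442 = - \frac{2}{9} + 442 = \frac{3976}{9} \approx 441.78$)
$\left(-336 + F\right)^{2} = \left(-336 + \frac{3976}{9}\right)^{2} = \left(\frac{952}{9}\right)^{2} = \frac{906304}{81}$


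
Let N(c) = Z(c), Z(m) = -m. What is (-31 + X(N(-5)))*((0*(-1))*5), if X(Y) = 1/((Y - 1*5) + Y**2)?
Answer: 0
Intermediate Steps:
N(c) = -c
X(Y) = 1/(-5 + Y + Y**2) (X(Y) = 1/((Y - 5) + Y**2) = 1/((-5 + Y) + Y**2) = 1/(-5 + Y + Y**2))
(-31 + X(N(-5)))*((0*(-1))*5) = (-31 + 1/(-5 - 1*(-5) + (-1*(-5))**2))*((0*(-1))*5) = (-31 + 1/(-5 + 5 + 5**2))*(0*5) = (-31 + 1/(-5 + 5 + 25))*0 = (-31 + 1/25)*0 = -774/25*0 = 0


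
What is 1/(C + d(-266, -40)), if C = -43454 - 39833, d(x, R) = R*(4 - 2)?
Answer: -1/83367 ≈ -1.1995e-5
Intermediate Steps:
d(x, R) = 2*R (d(x, R) = R*2 = 2*R)
C = -83287
1/(C + d(-266, -40)) = 1/(-83287 + 2*(-40)) = 1/(-83287 - 80) = 1/(-83367) = -1/83367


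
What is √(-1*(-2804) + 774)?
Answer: √3578 ≈ 59.816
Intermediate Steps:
√(-1*(-2804) + 774) = √(2804 + 774) = √3578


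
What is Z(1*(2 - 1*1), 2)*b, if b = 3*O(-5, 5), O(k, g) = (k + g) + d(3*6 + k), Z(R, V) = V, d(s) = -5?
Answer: -30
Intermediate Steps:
O(k, g) = -5 + g + k (O(k, g) = (k + g) - 5 = (g + k) - 5 = -5 + g + k)
b = -15 (b = 3*(-5 + 5 - 5) = 3*(-5) = -15)
Z(1*(2 - 1*1), 2)*b = 2*(-15) = -30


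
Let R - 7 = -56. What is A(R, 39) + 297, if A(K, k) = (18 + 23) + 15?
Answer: 353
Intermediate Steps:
R = -49 (R = 7 - 56 = -49)
A(K, k) = 56 (A(K, k) = 41 + 15 = 56)
A(R, 39) + 297 = 56 + 297 = 353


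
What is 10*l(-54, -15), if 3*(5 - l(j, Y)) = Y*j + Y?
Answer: -2600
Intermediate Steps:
l(j, Y) = 5 - Y/3 - Y*j/3 (l(j, Y) = 5 - (Y*j + Y)/3 = 5 - (Y + Y*j)/3 = 5 + (-Y/3 - Y*j/3) = 5 - Y/3 - Y*j/3)
10*l(-54, -15) = 10*(5 - 1/3*(-15) - 1/3*(-15)*(-54)) = 10*(5 + 5 - 270) = 10*(-260) = -2600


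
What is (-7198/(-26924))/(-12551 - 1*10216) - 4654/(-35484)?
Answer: 59428072775/453144509889 ≈ 0.13115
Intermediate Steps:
(-7198/(-26924))/(-12551 - 1*10216) - 4654/(-35484) = (-7198*(-1/26924))/(-12551 - 10216) - 4654*(-1/35484) = (3599/13462)/(-22767) + 2327/17742 = (3599/13462)*(-1/22767) + 2327/17742 = -3599/306489354 + 2327/17742 = 59428072775/453144509889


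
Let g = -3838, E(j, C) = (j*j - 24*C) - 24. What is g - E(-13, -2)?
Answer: -4031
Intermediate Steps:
E(j, C) = -24 + j**2 - 24*C (E(j, C) = (j**2 - 24*C) - 24 = -24 + j**2 - 24*C)
g - E(-13, -2) = -3838 - (-24 + (-13)**2 - 24*(-2)) = -3838 - (-24 + 169 + 48) = -3838 - 1*193 = -3838 - 193 = -4031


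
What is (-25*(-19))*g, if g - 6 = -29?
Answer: -10925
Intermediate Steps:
g = -23 (g = 6 - 29 = -23)
(-25*(-19))*g = -25*(-19)*(-23) = 475*(-23) = -10925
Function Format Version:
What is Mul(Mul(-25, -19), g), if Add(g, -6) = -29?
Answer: -10925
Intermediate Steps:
g = -23 (g = Add(6, -29) = -23)
Mul(Mul(-25, -19), g) = Mul(Mul(-25, -19), -23) = Mul(475, -23) = -10925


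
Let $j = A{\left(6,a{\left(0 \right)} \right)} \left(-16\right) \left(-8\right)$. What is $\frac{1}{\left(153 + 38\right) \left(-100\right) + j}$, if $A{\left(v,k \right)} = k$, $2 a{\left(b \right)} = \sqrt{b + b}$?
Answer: $- \frac{1}{19100} \approx -5.2356 \cdot 10^{-5}$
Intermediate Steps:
$a{\left(b \right)} = \frac{\sqrt{2} \sqrt{b}}{2}$ ($a{\left(b \right)} = \frac{\sqrt{b + b}}{2} = \frac{\sqrt{2 b}}{2} = \frac{\sqrt{2} \sqrt{b}}{2}$)
$j = 0$ ($j = \frac{\sqrt{2} \sqrt{0}}{2} \left(-16\right) \left(-8\right) = \frac{1}{2} \sqrt{2} \cdot 0 \left(-16\right) \left(-8\right) = 0 \left(-16\right) \left(-8\right) = 0 \left(-8\right) = 0$)
$\frac{1}{\left(153 + 38\right) \left(-100\right) + j} = \frac{1}{\left(153 + 38\right) \left(-100\right) + 0} = \frac{1}{191 \left(-100\right) + 0} = \frac{1}{-19100 + 0} = \frac{1}{-19100} = - \frac{1}{19100}$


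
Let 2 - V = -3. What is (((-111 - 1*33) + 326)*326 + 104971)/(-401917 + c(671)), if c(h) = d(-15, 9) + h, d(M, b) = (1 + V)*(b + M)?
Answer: -164303/401282 ≈ -0.40945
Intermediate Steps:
V = 5 (V = 2 - 1*(-3) = 2 + 3 = 5)
d(M, b) = 6*M + 6*b (d(M, b) = (1 + 5)*(b + M) = 6*(M + b) = 6*M + 6*b)
c(h) = -36 + h (c(h) = (6*(-15) + 6*9) + h = (-90 + 54) + h = -36 + h)
(((-111 - 1*33) + 326)*326 + 104971)/(-401917 + c(671)) = (((-111 - 1*33) + 326)*326 + 104971)/(-401917 + (-36 + 671)) = (((-111 - 33) + 326)*326 + 104971)/(-401917 + 635) = ((-144 + 326)*326 + 104971)/(-401282) = (182*326 + 104971)*(-1/401282) = (59332 + 104971)*(-1/401282) = 164303*(-1/401282) = -164303/401282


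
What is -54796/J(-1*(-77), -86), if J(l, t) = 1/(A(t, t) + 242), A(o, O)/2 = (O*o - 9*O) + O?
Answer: -899202360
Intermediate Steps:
A(o, O) = -16*O + 2*O*o (A(o, O) = 2*((O*o - 9*O) + O) = 2*((-9*O + O*o) + O) = 2*(-8*O + O*o) = -16*O + 2*O*o)
J(l, t) = 1/(242 + 2*t*(-8 + t)) (J(l, t) = 1/(2*t*(-8 + t) + 242) = 1/(242 + 2*t*(-8 + t)))
-54796/J(-1*(-77), -86) = -(13260632 - 9424912*(-8 - 86)) = -54796/(1/(2*(121 - 86*(-94)))) = -54796/(1/(2*(121 + 8084))) = -54796/((1/2)/8205) = -54796/((1/2)*(1/8205)) = -54796/1/16410 = -54796*16410 = -899202360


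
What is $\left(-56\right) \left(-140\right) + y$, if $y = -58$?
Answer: $7782$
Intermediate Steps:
$\left(-56\right) \left(-140\right) + y = \left(-56\right) \left(-140\right) - 58 = 7840 - 58 = 7782$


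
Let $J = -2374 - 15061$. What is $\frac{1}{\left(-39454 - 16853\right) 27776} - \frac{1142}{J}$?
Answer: $\frac{1786068833509}{27268047649920} \approx 0.0655$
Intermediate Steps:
$J = -17435$ ($J = -2374 - 15061 = -17435$)
$\frac{1}{\left(-39454 - 16853\right) 27776} - \frac{1142}{J} = \frac{1}{\left(-39454 - 16853\right) 27776} - \frac{1142}{-17435} = \frac{1}{-56307} \cdot \frac{1}{27776} - - \frac{1142}{17435} = \left(- \frac{1}{56307}\right) \frac{1}{27776} + \frac{1142}{17435} = - \frac{1}{1563983232} + \frac{1142}{17435} = \frac{1786068833509}{27268047649920}$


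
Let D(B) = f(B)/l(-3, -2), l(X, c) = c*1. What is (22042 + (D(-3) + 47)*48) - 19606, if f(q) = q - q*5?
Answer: 4404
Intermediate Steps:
l(X, c) = c
f(q) = -4*q (f(q) = q - 5*q = -4*q)
D(B) = 2*B (D(B) = -4*B/(-2) = -4*B*(-½) = 2*B)
(22042 + (D(-3) + 47)*48) - 19606 = (22042 + (2*(-3) + 47)*48) - 19606 = (22042 + (-6 + 47)*48) - 19606 = (22042 + 41*48) - 19606 = (22042 + 1968) - 19606 = 24010 - 19606 = 4404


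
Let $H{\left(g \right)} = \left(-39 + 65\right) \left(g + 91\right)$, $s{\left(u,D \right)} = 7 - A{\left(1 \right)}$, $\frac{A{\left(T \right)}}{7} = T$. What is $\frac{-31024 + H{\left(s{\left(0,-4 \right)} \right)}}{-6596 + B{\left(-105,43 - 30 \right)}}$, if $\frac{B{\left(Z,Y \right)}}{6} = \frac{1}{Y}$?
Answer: $\frac{186277}{42871} \approx 4.3451$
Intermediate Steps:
$A{\left(T \right)} = 7 T$
$s{\left(u,D \right)} = 0$ ($s{\left(u,D \right)} = 7 - 7 \cdot 1 = 7 - 7 = 0$)
$B{\left(Z,Y \right)} = \frac{6}{Y}$
$H{\left(g \right)} = 2366 + 26 g$ ($H{\left(g \right)} = 26 \left(91 + g\right) = 2366 + 26 g$)
$\frac{-31024 + H{\left(s{\left(0,-4 \right)} \right)}}{-6596 + B{\left(-105,43 - 30 \right)}} = \frac{-31024 + \left(2366 + 26 \cdot 0\right)}{-6596 + \frac{6}{43 - 30}} = \frac{-31024 + \left(2366 + 0\right)}{-6596 + \frac{6}{13}} = \frac{-31024 + 2366}{-6596 + 6 \cdot \frac{1}{13}} = - \frac{28658}{-6596 + \frac{6}{13}} = - \frac{28658}{- \frac{85742}{13}} = \left(-28658\right) \left(- \frac{13}{85742}\right) = \frac{186277}{42871}$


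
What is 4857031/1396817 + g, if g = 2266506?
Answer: 3165898968433/1396817 ≈ 2.2665e+6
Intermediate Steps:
4857031/1396817 + g = 4857031/1396817 + 2266506 = 3165898968433/1396817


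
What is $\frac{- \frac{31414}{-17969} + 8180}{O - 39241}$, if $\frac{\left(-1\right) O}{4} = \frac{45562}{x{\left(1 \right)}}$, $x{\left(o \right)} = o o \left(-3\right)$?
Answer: $\frac{441053502}{1159449725} \approx 0.3804$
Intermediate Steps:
$x{\left(o \right)} = - 3 o^{2}$ ($x{\left(o \right)} = o^{2} \left(-3\right) = - 3 o^{2}$)
$O = \frac{182248}{3}$ ($O = - 4 \frac{45562}{\left(-3\right) 1^{2}} = - 4 \frac{45562}{\left(-3\right) 1} = - 4 \frac{45562}{-3} = - 4 \cdot 45562 \left(- \frac{1}{3}\right) = \left(-4\right) \left(- \frac{45562}{3}\right) = \frac{182248}{3} \approx 60749.0$)
$\frac{- \frac{31414}{-17969} + 8180}{O - 39241} = \frac{- \frac{31414}{-17969} + 8180}{\frac{182248}{3} - 39241} = \frac{\left(-31414\right) \left(- \frac{1}{17969}\right) + 8180}{\frac{64525}{3}} = \left(\frac{31414}{17969} + 8180\right) \frac{3}{64525} = \frac{147017834}{17969} \cdot \frac{3}{64525} = \frac{441053502}{1159449725}$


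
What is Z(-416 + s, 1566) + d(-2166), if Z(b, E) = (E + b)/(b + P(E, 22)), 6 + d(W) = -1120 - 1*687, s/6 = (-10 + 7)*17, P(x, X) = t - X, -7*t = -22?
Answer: -4704063/2593 ≈ -1814.1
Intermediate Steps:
t = 22/7 (t = -⅐*(-22) = 22/7 ≈ 3.1429)
P(x, X) = 22/7 - X
s = -306 (s = 6*((-10 + 7)*17) = 6*(-3*17) = 6*(-51) = -306)
d(W) = -1813 (d(W) = -6 + (-1120 - 1*687) = -6 + (-1120 - 687) = -6 - 1807 = -1813)
Z(b, E) = (E + b)/(-132/7 + b) (Z(b, E) = (E + b)/(b + (22/7 - 1*22)) = (E + b)/(b + (22/7 - 22)) = (E + b)/(b - 132/7) = (E + b)/(-132/7 + b))
Z(-416 + s, 1566) + d(-2166) = 7*(1566 + (-416 - 306))/(-132 + 7*(-416 - 306)) - 1813 = 7*(1566 - 722)/(-132 + 7*(-722)) - 1813 = 7*844/(-132 - 5054) - 1813 = 7*844/(-5186) - 1813 = 7*(-1/5186)*844 - 1813 = -2954/2593 - 1813 = -4704063/2593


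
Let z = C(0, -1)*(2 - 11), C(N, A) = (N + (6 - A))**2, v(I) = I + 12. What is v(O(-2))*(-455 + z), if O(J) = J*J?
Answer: -14336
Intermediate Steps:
O(J) = J**2
v(I) = 12 + I
C(N, A) = (6 + N - A)**2
z = -441 (z = (6 + 0 - 1*(-1))**2*(2 - 11) = (6 + 0 + 1)**2*(-9) = 7**2*(-9) = 49*(-9) = -441)
v(O(-2))*(-455 + z) = (12 + (-2)**2)*(-455 - 441) = (12 + 4)*(-896) = 16*(-896) = -14336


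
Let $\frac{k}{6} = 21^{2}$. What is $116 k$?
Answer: $306936$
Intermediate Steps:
$k = 2646$ ($k = 6 \cdot 21^{2} = 6 \cdot 441 = 2646$)
$116 k = 116 \cdot 2646 = 306936$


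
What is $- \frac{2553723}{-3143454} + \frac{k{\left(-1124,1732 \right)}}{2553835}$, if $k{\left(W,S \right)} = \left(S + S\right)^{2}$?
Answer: $\frac{14747007395363}{2675954282030} \approx 5.5109$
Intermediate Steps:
$k{\left(W,S \right)} = 4 S^{2}$ ($k{\left(W,S \right)} = \left(2 S\right)^{2} = 4 S^{2}$)
$- \frac{2553723}{-3143454} + \frac{k{\left(-1124,1732 \right)}}{2553835} = - \frac{2553723}{-3143454} + \frac{4 \cdot 1732^{2}}{2553835} = \left(-2553723\right) \left(- \frac{1}{3143454}\right) + 4 \cdot 2999824 \cdot \frac{1}{2553835} = \frac{851241}{1047818} + 11999296 \cdot \frac{1}{2553835} = \frac{851241}{1047818} + \frac{11999296}{2553835} = \frac{14747007395363}{2675954282030}$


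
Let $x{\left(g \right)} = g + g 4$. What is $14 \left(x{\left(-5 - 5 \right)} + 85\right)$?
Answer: $490$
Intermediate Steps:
$x{\left(g \right)} = 5 g$ ($x{\left(g \right)} = g + 4 g = 5 g$)
$14 \left(x{\left(-5 - 5 \right)} + 85\right) = 14 \left(5 \left(-5 - 5\right) + 85\right) = 14 \left(5 \left(-10\right) + 85\right) = 14 \left(-50 + 85\right) = 14 \cdot 35 = 490$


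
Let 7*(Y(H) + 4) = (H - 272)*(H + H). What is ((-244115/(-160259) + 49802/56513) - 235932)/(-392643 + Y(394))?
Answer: 14957232828827317/24021972421012731 ≈ 0.62265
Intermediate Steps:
Y(H) = -4 + 2*H*(-272 + H)/7 (Y(H) = -4 + ((H - 272)*(H + H))/7 = -4 + ((-272 + H)*(2*H))/7 = -4 + (2*H*(-272 + H))/7 = -4 + 2*H*(-272 + H)/7)
((-244115/(-160259) + 49802/56513) - 235932)/(-392643 + Y(394)) = ((-244115/(-160259) + 49802/56513) - 235932)/(-392643 + (-4 - 544/7*394 + (2/7)*394²)) = ((-244115*(-1/160259) + 49802*(1/56513)) - 235932)/(-392643 + (-4 - 214336/7 + (2/7)*155236)) = ((244115/160259 + 49802/56513) - 235932)/(-392643 + (-4 - 214336/7 + 310472/7)) = (21776889713/9056716867 - 235932)/(-392643 + 96108/7) = -2136747546975331/(9056716867*(-2652393/7)) = -2136747546975331/9056716867*(-7/2652393) = 14957232828827317/24021972421012731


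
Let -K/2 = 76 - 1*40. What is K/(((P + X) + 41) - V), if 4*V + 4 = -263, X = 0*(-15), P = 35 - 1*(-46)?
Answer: -288/755 ≈ -0.38146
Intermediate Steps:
P = 81 (P = 35 + 46 = 81)
X = 0
V = -267/4 (V = -1 + (¼)*(-263) = -1 - 263/4 = -267/4 ≈ -66.750)
K = -72 (K = -2*(76 - 1*40) = -2*(76 - 40) = -2*36 = -72)
K/(((P + X) + 41) - V) = -72/(((81 + 0) + 41) - 1*(-267/4)) = -72/((81 + 41) + 267/4) = -72/(122 + 267/4) = -72/755/4 = -72*4/755 = -288/755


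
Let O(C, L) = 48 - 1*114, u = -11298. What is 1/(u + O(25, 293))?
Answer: -1/11364 ≈ -8.7997e-5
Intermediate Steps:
O(C, L) = -66 (O(C, L) = 48 - 114 = -66)
1/(u + O(25, 293)) = 1/(-11298 - 66) = 1/(-11364) = -1/11364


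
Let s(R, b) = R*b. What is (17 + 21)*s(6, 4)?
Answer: 912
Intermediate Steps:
(17 + 21)*s(6, 4) = (17 + 21)*(6*4) = 38*24 = 912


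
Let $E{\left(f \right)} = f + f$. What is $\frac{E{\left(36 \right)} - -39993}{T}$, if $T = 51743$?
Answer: $\frac{40065}{51743} \approx 0.77431$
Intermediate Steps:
$E{\left(f \right)} = 2 f$
$\frac{E{\left(36 \right)} - -39993}{T} = \frac{2 \cdot 36 - -39993}{51743} = \left(72 + 39993\right) \frac{1}{51743} = 40065 \cdot \frac{1}{51743} = \frac{40065}{51743}$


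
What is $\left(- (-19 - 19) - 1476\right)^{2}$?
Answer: $2067844$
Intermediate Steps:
$\left(- (-19 - 19) - 1476\right)^{2} = \left(\left(-1\right) \left(-38\right) - 1476\right)^{2} = \left(38 - 1476\right)^{2} = \left(-1438\right)^{2} = 2067844$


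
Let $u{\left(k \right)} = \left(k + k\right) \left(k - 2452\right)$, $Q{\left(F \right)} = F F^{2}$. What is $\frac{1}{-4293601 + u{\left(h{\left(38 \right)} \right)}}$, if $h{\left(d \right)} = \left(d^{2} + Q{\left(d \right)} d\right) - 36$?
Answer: $\frac{1}{8697095022495} \approx 1.1498 \cdot 10^{-13}$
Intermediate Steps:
$Q{\left(F \right)} = F^{3}$
$h{\left(d \right)} = -36 + d^{2} + d^{4}$ ($h{\left(d \right)} = \left(d^{2} + d^{3} d\right) - 36 = \left(d^{2} + d^{4}\right) - 36 = -36 + d^{2} + d^{4}$)
$u{\left(k \right)} = 2 k \left(-2452 + k\right)$
$\frac{1}{-4293601 + u{\left(h{\left(38 \right)} \right)}} = \frac{1}{-4293601 + 2 \left(-36 + 38^{2} + 38^{4}\right) \left(-2452 + \left(-36 + 38^{2} + 38^{4}\right)\right)} = \frac{1}{-4293601 + 2 \left(-36 + 1444 + 2085136\right) \left(-2452 + \left(-36 + 1444 + 2085136\right)\right)} = \frac{1}{-4293601 + 2 \cdot 2086544 \left(-2452 + 2086544\right)} = \frac{1}{-4293601 + 2 \cdot 2086544 \cdot 2084092} = \frac{1}{-4293601 + 8697099316096} = \frac{1}{8697095022495}$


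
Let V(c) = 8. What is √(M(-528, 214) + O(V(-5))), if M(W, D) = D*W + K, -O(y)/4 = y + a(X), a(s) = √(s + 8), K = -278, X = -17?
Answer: √(-113302 - 12*I) ≈ 0.018 - 336.6*I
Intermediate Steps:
a(s) = √(8 + s)
O(y) = -12*I - 4*y (O(y) = -4*(y + √(8 - 17)) = -4*(y + √(-9)) = -4*(y + 3*I) = -12*I - 4*y)
M(W, D) = -278 + D*W (M(W, D) = D*W - 278 = -278 + D*W)
√(M(-528, 214) + O(V(-5))) = √((-278 + 214*(-528)) + (-12*I - 4*8)) = √((-278 - 112992) + (-12*I - 32)) = √(-113270 + (-32 - 12*I)) = √(-113302 - 12*I)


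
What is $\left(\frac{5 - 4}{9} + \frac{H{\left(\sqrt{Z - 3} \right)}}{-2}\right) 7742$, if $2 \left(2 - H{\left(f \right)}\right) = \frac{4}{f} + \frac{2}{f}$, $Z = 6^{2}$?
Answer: $- \frac{61936}{9} + \frac{3871 \sqrt{33}}{11} \approx -4860.2$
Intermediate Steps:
$Z = 36$
$H{\left(f \right)} = 2 - \frac{3}{f}$ ($H{\left(f \right)} = 2 - \frac{\frac{4}{f} + \frac{2}{f}}{2} = 2 - \frac{6 \frac{1}{f}}{2} = 2 - \frac{3}{f}$)
$\left(\frac{5 - 4}{9} + \frac{H{\left(\sqrt{Z - 3} \right)}}{-2}\right) 7742 = \left(\frac{5 - 4}{9} + \frac{2 - \frac{3}{\sqrt{36 - 3}}}{-2}\right) 7742 = \left(1 \cdot \frac{1}{9} + \left(2 - \frac{3}{\sqrt{33}}\right) \left(- \frac{1}{2}\right)\right) 7742 = \left(\frac{1}{9} + \left(2 - 3 \frac{\sqrt{33}}{33}\right) \left(- \frac{1}{2}\right)\right) 7742 = \left(\frac{1}{9} + \left(2 - \frac{\sqrt{33}}{11}\right) \left(- \frac{1}{2}\right)\right) 7742 = \left(\frac{1}{9} - \left(1 - \frac{\sqrt{33}}{22}\right)\right) 7742 = \left(- \frac{8}{9} + \frac{\sqrt{33}}{22}\right) 7742 = - \frac{61936}{9} + \frac{3871 \sqrt{33}}{11}$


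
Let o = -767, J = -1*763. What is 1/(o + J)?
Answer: -1/1530 ≈ -0.00065359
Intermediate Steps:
J = -763
1/(o + J) = 1/(-767 - 763) = 1/(-1530) = -1/1530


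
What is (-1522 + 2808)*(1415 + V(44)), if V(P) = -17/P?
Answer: 40022249/22 ≈ 1.8192e+6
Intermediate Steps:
(-1522 + 2808)*(1415 + V(44)) = (-1522 + 2808)*(1415 - 17/44) = 1286*(1415 - 17*1/44) = 1286*(1415 - 17/44) = 1286*(62243/44) = 40022249/22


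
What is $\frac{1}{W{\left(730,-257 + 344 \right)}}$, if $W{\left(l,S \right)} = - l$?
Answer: $- \frac{1}{730} \approx -0.0013699$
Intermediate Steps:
$\frac{1}{W{\left(730,-257 + 344 \right)}} = \frac{1}{\left(-1\right) 730} = \frac{1}{-730} = - \frac{1}{730}$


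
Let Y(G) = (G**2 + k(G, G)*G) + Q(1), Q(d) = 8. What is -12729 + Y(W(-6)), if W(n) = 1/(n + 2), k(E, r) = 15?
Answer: -203595/16 ≈ -12725.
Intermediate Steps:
W(n) = 1/(2 + n)
Y(G) = 8 + G**2 + 15*G (Y(G) = (G**2 + 15*G) + 8 = 8 + G**2 + 15*G)
-12729 + Y(W(-6)) = -12729 + (8 + (1/(2 - 6))**2 + 15/(2 - 6)) = -12729 + (8 + (1/(-4))**2 + 15/(-4)) = -12729 + (8 + (-1/4)**2 + 15*(-1/4)) = -12729 + (8 + 1/16 - 15/4) = -12729 + 69/16 = -203595/16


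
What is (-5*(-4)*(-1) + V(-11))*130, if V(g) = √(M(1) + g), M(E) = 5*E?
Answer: -2600 + 130*I*√6 ≈ -2600.0 + 318.43*I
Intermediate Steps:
V(g) = √(5 + g) (V(g) = √(5*1 + g) = √(5 + g))
(-5*(-4)*(-1) + V(-11))*130 = (-5*(-4)*(-1) + √(5 - 11))*130 = (20*(-1) + √(-6))*130 = (-20 + I*√6)*130 = -2600 + 130*I*√6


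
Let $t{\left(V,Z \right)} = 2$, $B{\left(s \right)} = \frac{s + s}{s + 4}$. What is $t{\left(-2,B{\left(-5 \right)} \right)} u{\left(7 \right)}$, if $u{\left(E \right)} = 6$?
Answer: $12$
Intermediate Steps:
$B{\left(s \right)} = \frac{2 s}{4 + s}$
$t{\left(-2,B{\left(-5 \right)} \right)} u{\left(7 \right)} = 2 \cdot 6 = 12$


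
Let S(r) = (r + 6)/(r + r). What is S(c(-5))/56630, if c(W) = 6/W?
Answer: -1/28315 ≈ -3.5317e-5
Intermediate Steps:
S(r) = (6 + r)/(2*r) (S(r) = (6 + r)/((2*r)) = (6 + r)*(1/(2*r)) = (6 + r)/(2*r))
S(c(-5))/56630 = ((6 + 6/(-5))/(2*((6/(-5)))))/56630 = ((6 + 6*(-1/5))/(2*((6*(-1/5)))))*(1/56630) = ((6 - 6/5)/(2*(-6/5)))*(1/56630) = ((1/2)*(-5/6)*(24/5))*(1/56630) = -2*1/56630 = -1/28315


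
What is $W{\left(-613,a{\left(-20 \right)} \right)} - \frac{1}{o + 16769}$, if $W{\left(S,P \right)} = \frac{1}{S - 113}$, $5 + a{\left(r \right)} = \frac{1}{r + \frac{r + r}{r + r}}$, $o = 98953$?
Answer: $- \frac{9704}{7001181} \approx -0.0013861$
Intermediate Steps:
$a{\left(r \right)} = -5 + \frac{1}{1 + r}$ ($a{\left(r \right)} = -5 + \frac{1}{r + \frac{r + r}{r + r}} = -5 + \frac{1}{r + \frac{2 r}{2 r}} = -5 + \frac{1}{r + 2 r \frac{1}{2 r}} = -5 + \frac{1}{r + 1} = -5 + \frac{1}{1 + r}$)
$W{\left(S,P \right)} = \frac{1}{-113 + S}$
$W{\left(-613,a{\left(-20 \right)} \right)} - \frac{1}{o + 16769} = \frac{1}{-113 - 613} - \frac{1}{98953 + 16769} = \frac{1}{-726} - \frac{1}{115722} = - \frac{1}{726} - \frac{1}{115722} = - \frac{9704}{7001181}$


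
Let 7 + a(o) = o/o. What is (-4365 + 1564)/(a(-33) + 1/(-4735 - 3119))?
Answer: 21999054/47125 ≈ 466.82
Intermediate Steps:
a(o) = -6 (a(o) = -7 + o/o = -7 + 1 = -6)
(-4365 + 1564)/(a(-33) + 1/(-4735 - 3119)) = (-4365 + 1564)/(-6 + 1/(-4735 - 3119)) = -2801/(-6 + 1/(-7854)) = -2801/(-6 - 1/7854) = -2801/(-47125/7854) = -2801*(-7854/47125) = 21999054/47125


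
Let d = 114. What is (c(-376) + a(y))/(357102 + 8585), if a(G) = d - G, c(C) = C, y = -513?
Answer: 251/365687 ≈ 0.00068638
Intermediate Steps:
a(G) = 114 - G
(c(-376) + a(y))/(357102 + 8585) = (-376 + (114 - 1*(-513)))/(357102 + 8585) = (-376 + (114 + 513))/365687 = (-376 + 627)*(1/365687) = 251*(1/365687) = 251/365687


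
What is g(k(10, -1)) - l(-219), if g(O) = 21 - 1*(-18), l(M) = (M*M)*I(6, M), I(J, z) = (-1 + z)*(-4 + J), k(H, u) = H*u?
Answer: 21102879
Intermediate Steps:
l(M) = M²*(-2 + 2*M) (l(M) = (M*M)*(4 - 1*6 - 4*M + 6*M) = M²*(4 - 6 - 4*M + 6*M) = M²*(-2 + 2*M))
g(O) = 39 (g(O) = 21 + 18 = 39)
g(k(10, -1)) - l(-219) = 39 - 2*(-219)²*(-1 - 219) = 39 - 2*47961*(-220) = 39 - 1*(-21102840) = 39 + 21102840 = 21102879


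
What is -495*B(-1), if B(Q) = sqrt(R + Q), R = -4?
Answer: -495*I*sqrt(5) ≈ -1106.9*I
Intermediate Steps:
B(Q) = sqrt(-4 + Q)
-495*B(-1) = -495*sqrt(-4 - 1) = -495*I*sqrt(5)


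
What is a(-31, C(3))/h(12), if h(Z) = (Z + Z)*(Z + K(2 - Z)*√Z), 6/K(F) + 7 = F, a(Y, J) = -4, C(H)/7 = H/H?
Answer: -289/20592 - 17*√3/20592 ≈ -0.015464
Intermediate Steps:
C(H) = 7 (C(H) = 7*(H/H) = 7*1 = 7)
K(F) = 6/(-7 + F)
h(Z) = 2*Z*(Z + 6*√Z/(-5 - Z)) (h(Z) = (Z + Z)*(Z + (6/(-7 + (2 - Z)))*√Z) = (2*Z)*(Z + (6/(-5 - Z))*√Z) = (2*Z)*(Z + 6*√Z/(-5 - Z)) = 2*Z*(Z + 6*√Z/(-5 - Z)))
a(-31, C(3))/h(12) = -4*(5 + 12)/(2*(-144*√3 + 12²*(5 + 12))) = -4*17/(2*(-144*√3 + 144*17)) = -4*17/(2*(-144*√3 + 2448)) = -4*17/(2*(2448 - 144*√3)) = -4/(288 - 288*√3/17)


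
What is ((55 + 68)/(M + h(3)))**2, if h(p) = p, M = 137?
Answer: 15129/19600 ≈ 0.77189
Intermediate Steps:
((55 + 68)/(M + h(3)))**2 = ((55 + 68)/(137 + 3))**2 = (123/140)**2 = 15129/19600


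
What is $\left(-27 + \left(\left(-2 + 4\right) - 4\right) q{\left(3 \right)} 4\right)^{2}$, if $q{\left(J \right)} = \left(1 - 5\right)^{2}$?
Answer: $24025$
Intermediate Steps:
$q{\left(J \right)} = 16$ ($q{\left(J \right)} = \left(-4\right)^{2} = 16$)
$\left(-27 + \left(\left(-2 + 4\right) - 4\right) q{\left(3 \right)} 4\right)^{2} = \left(-27 + \left(\left(-2 + 4\right) - 4\right) 16 \cdot 4\right)^{2} = \left(-27 + \left(2 - 4\right) 16 \cdot 4\right)^{2} = \left(-27 + \left(-2\right) 16 \cdot 4\right)^{2} = \left(-27 - 128\right)^{2} = \left(-155\right)^{2} = 24025$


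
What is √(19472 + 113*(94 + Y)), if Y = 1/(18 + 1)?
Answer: √10866081/19 ≈ 173.49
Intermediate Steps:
Y = 1/19 ≈ 0.052632
√(19472 + 113*(94 + Y)) = √(19472 + 113*(94 + 1/19)) = √(19472 + 113*(1787/19)) = √(19472 + 201931/19) = √(571899/19) = √10866081/19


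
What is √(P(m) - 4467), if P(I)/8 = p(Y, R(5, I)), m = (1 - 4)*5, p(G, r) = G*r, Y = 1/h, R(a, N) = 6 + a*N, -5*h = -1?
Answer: 3*I*√803 ≈ 85.012*I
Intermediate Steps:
h = ⅕ (h = -⅕*(-1) = ⅕ ≈ 0.20000)
R(a, N) = 6 + N*a
Y = 5 (Y = 1/(⅕) = 5)
m = -15 (m = -3*5 = -15)
P(I) = 240 + 200*I (P(I) = 8*(5*(6 + I*5)) = 8*(5*(6 + 5*I)) = 8*(30 + 25*I) = 240 + 200*I)
√(P(m) - 4467) = √((240 + 200*(-15)) - 4467) = √((240 - 3000) - 4467) = √(-2760 - 4467) = √(-7227) = 3*I*√803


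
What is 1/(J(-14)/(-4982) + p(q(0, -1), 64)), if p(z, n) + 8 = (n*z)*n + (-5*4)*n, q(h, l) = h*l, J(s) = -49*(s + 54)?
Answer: -2491/3207428 ≈ -0.00077663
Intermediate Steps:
J(s) = -2646 - 49*s (J(s) = -49*(54 + s) = -2646 - 49*s)
p(z, n) = -8 - 20*n + z*n**2 (p(z, n) = -8 + ((n*z)*n + (-5*4)*n) = -8 + (z*n**2 - 20*n) = -8 + (-20*n + z*n**2) = -8 - 20*n + z*n**2)
1/(J(-14)/(-4982) + p(q(0, -1), 64)) = 1/((-2646 - 49*(-14))/(-4982) + (-8 - 20*64 + (0*(-1))*64**2)) = 1/((-2646 + 686)*(-1/4982) + (-8 - 1280 + 0*4096)) = 1/(-1960*(-1/4982) + (-8 - 1280 + 0)) = 1/(980/2491 - 1288) = 1/(-3207428/2491) = -2491/3207428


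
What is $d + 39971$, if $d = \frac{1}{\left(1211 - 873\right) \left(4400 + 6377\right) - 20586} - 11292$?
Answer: $\frac{103876485161}{3622040} \approx 28679.0$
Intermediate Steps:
$d = - \frac{40900075679}{3622040}$ ($d = \frac{1}{338 \cdot 10777 - 20586} - 11292 = \frac{1}{3642626 - 20586} - 11292 = \frac{1}{3622040} - 11292 = - \frac{40900075679}{3622040} \approx -11292.0$)
$d + 39971 = - \frac{40900075679}{3622040} + 39971 = \frac{103876485161}{3622040}$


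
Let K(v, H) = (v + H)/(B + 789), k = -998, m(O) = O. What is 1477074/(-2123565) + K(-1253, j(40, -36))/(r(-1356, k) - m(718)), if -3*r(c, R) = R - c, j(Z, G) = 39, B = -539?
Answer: -30662281609/44453294000 ≈ -0.68976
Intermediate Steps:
r(c, R) = -R/3 + c/3 (r(c, R) = -(R - c)/3 = -R/3 + c/3)
K(v, H) = H/250 + v/250 (K(v, H) = (v + H)/(-539 + 789) = (H + v)/250 = (H + v)*(1/250) = H/250 + v/250)
1477074/(-2123565) + K(-1253, j(40, -36))/(r(-1356, k) - m(718)) = 1477074/(-2123565) + ((1/250)*39 + (1/250)*(-1253))/((-1/3*(-998) + (1/3)*(-1356)) - 1*718) = 1477074*(-1/2123565) + (39/250 - 1253/250)/((998/3 - 452) - 718) = -492358/707855 - 607/(125*(-358/3 - 718)) = -492358/707855 - 607/(125*(-2512/3)) = -492358/707855 - 607/125*(-3/2512) = -492358/707855 + 1821/314000 = -30662281609/44453294000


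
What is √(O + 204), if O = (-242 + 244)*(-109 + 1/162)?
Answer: I*√1133/9 ≈ 3.74*I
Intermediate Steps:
O = -17657/81 (O = 2*(-109 + 1/162) = 2*(-17657/162) = -17657/81 ≈ -217.99)
√(O + 204) = √(-17657/81 + 204) = √(-1133/81) = I*√1133/9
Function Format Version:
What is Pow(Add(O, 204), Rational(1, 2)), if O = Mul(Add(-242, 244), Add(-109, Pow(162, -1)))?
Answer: Mul(Rational(1, 9), I, Pow(1133, Rational(1, 2))) ≈ Mul(3.7400, I)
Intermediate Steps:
O = Rational(-17657, 81) (O = Mul(2, Add(-109, Rational(1, 162))) = Mul(2, Rational(-17657, 162)) = Rational(-17657, 81) ≈ -217.99)
Pow(Add(O, 204), Rational(1, 2)) = Pow(Add(Rational(-17657, 81), 204), Rational(1, 2)) = Pow(Rational(-1133, 81), Rational(1, 2)) = Mul(Rational(1, 9), I, Pow(1133, Rational(1, 2)))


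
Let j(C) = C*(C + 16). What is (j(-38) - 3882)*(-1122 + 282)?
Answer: 2558640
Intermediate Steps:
j(C) = C*(16 + C)
(j(-38) - 3882)*(-1122 + 282) = (-38*(16 - 38) - 3882)*(-1122 + 282) = (-38*(-22) - 3882)*(-840) = (836 - 3882)*(-840) = -3046*(-840) = 2558640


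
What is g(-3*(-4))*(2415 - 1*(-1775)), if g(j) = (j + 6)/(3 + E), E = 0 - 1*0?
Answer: 25140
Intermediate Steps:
E = 0 (E = 0 + 0 = 0)
g(j) = 2 + j/3 (g(j) = (j + 6)/(3 + 0) = (6 + j)/3 = (6 + j)*(⅓) = 2 + j/3)
g(-3*(-4))*(2415 - 1*(-1775)) = (2 + (-3*(-4))/3)*(2415 - 1*(-1775)) = (2 + (⅓)*12)*(2415 + 1775) = (2 + 4)*4190 = 6*4190 = 25140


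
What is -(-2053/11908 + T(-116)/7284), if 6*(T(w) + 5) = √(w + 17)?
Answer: 1876699/10842234 - I*√11/14568 ≈ 0.17309 - 0.00022767*I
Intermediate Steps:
T(w) = -5 + √(17 + w)/6 (T(w) = -5 + √(w + 17)/6 = -5 + √(17 + w)/6)
-(-2053/11908 + T(-116)/7284) = -(-2053/11908 + (-5 + √(17 - 116)/6)/7284) = -(-2053*1/11908 + (-5 + √(-99)/6)*(1/7284)) = -(-2053/11908 + (-5 + (3*I*√11)/6)*(1/7284)) = -(-2053/11908 + (-5 + I*√11/2)*(1/7284)) = -(-2053/11908 + (-5/7284 + I*√11/14568)) = -(-1876699/10842234 + I*√11/14568) = 1876699/10842234 - I*√11/14568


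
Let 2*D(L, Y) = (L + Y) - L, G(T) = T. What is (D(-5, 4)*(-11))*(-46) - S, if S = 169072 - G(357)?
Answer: -167703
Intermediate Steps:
D(L, Y) = Y/2 (D(L, Y) = ((L + Y) - L)/2 = Y/2)
S = 168715 (S = 169072 - 1*357 = 169072 - 357 = 168715)
(D(-5, 4)*(-11))*(-46) - S = (((1/2)*4)*(-11))*(-46) - 1*168715 = (2*(-11))*(-46) - 168715 = -22*(-46) - 168715 = 1012 - 168715 = -167703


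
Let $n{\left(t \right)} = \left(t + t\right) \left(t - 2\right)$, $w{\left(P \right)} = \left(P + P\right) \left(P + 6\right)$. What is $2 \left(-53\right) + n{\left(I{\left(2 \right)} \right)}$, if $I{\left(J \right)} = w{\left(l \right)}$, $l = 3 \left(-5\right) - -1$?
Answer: $99350$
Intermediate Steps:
$l = -14$ ($l = -15 + 1 = -14$)
$w{\left(P \right)} = 2 P \left(6 + P\right)$
$I{\left(J \right)} = 224$ ($I{\left(J \right)} = 2 \left(-14\right) \left(6 - 14\right) = 2 \left(-14\right) \left(-8\right) = 224$)
$n{\left(t \right)} = 2 t \left(-2 + t\right)$
$2 \left(-53\right) + n{\left(I{\left(2 \right)} \right)} = 2 \left(-53\right) + 2 \cdot 224 \left(-2 + 224\right) = -106 + 2 \cdot 224 \cdot 222 = -106 + 99456 = 99350$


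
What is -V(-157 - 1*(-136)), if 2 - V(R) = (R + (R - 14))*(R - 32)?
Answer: 2966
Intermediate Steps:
V(R) = 2 - (-32 + R)*(-14 + 2*R) (V(R) = 2 - (R + (R - 14))*(R - 32) = 2 - (R + (-14 + R))*(-32 + R) = 2 - (-14 + 2*R)*(-32 + R) = 2 - (-32 + R)*(-14 + 2*R))
-V(-157 - 1*(-136)) = -(-446 - 2*(-157 - 1*(-136))² + 78*(-157 - 1*(-136))) = -(-446 - 2*(-157 + 136)² + 78*(-157 + 136)) = -(-446 - 2*(-21)² + 78*(-21)) = -(-446 - 2*441 - 1638) = -(-446 - 882 - 1638) = -1*(-2966) = 2966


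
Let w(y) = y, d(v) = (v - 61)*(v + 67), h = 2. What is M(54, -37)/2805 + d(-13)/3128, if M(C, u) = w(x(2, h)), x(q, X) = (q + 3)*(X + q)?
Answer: -32783/25806 ≈ -1.2704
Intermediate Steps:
x(q, X) = (3 + q)*(X + q)
d(v) = (-61 + v)*(67 + v)
M(C, u) = 20 (M(C, u) = 2² + 3*2 + 3*2 + 2*2 = 4 + 6 + 6 + 4 = 20)
M(54, -37)/2805 + d(-13)/3128 = 20/2805 + (-4087 + (-13)² + 6*(-13))/3128 = 20*(1/2805) + (-4087 + 169 - 78)*(1/3128) = 4/561 - 3996*1/3128 = 4/561 - 999/782 = -32783/25806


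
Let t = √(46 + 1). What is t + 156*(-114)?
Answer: -17784 + √47 ≈ -17777.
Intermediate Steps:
t = √47 ≈ 6.8557
t + 156*(-114) = √47 + 156*(-114) = √47 - 17784 = -17784 + √47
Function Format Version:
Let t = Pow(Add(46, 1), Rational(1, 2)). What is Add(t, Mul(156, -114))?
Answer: Add(-17784, Pow(47, Rational(1, 2))) ≈ -17777.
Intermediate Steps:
t = Pow(47, Rational(1, 2)) ≈ 6.8557
Add(t, Mul(156, -114)) = Add(Pow(47, Rational(1, 2)), Mul(156, -114)) = Add(Pow(47, Rational(1, 2)), -17784) = Add(-17784, Pow(47, Rational(1, 2)))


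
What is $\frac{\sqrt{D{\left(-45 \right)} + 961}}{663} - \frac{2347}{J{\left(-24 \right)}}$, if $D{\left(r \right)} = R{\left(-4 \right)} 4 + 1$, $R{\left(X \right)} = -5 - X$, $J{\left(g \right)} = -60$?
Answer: $\frac{2347}{60} + \frac{\sqrt{958}}{663} \approx 39.163$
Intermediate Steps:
$D{\left(r \right)} = -3$ ($D{\left(r \right)} = \left(-5 - -4\right) 4 + 1 = \left(-5 + 4\right) 4 + 1 = \left(-1\right) 4 + 1 = -4 + 1 = -3$)
$\frac{\sqrt{D{\left(-45 \right)} + 961}}{663} - \frac{2347}{J{\left(-24 \right)}} = \frac{\sqrt{-3 + 961}}{663} - \frac{2347}{-60} = \sqrt{958} \cdot \frac{1}{663} - - \frac{2347}{60} = \frac{\sqrt{958}}{663} + \frac{2347}{60} = \frac{2347}{60} + \frac{\sqrt{958}}{663}$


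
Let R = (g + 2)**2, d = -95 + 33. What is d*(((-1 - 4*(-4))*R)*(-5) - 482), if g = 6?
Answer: 327484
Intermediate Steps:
d = -62
R = 64 (R = (6 + 2)**2 = 8**2 = 64)
d*(((-1 - 4*(-4))*R)*(-5) - 482) = -62*(((-1 - 4*(-4))*64)*(-5) - 482) = -62*(((-1 + 16)*64)*(-5) - 482) = -62*((15*64)*(-5) - 482) = -62*(960*(-5) - 482) = -62*(-4800 - 482) = -62*(-5282) = 327484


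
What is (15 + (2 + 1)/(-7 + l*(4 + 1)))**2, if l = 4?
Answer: 39204/169 ≈ 231.98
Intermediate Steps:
(15 + (2 + 1)/(-7 + l*(4 + 1)))**2 = (15 + (2 + 1)/(-7 + 4*(4 + 1)))**2 = (15 + 3/(-7 + 4*5))**2 = (15 + 3/(-7 + 20))**2 = (15 + 3/13)**2 = (198/13)**2 = 39204/169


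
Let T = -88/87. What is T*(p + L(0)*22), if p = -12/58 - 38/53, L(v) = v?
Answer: 124960/133719 ≈ 0.93450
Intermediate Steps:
T = -88/87 (T = -88*1/87 = -88/87 ≈ -1.0115)
p = -1420/1537 (p = -12*1/58 - 38*1/53 = -6/29 - 38/53 = -1420/1537 ≈ -0.92388)
T*(p + L(0)*22) = -88*(-1420/1537 + 0*22)/87 = -88*(-1420/1537 + 0)/87 = -88/87*(-1420/1537) = 124960/133719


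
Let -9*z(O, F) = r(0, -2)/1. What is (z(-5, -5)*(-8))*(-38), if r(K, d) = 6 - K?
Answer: -608/3 ≈ -202.67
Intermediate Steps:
z(O, F) = -⅔ (z(O, F) = -(6 - 1*0)/(9*1) = -(6 + 0)/9 = -2/3 = -⅑*6 = -⅔)
(z(-5, -5)*(-8))*(-38) = -⅔*(-8)*(-38) = (16/3)*(-38) = -608/3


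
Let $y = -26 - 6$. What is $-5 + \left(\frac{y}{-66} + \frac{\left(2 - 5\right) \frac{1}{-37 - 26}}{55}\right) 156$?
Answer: $\frac{2477}{35} \approx 70.771$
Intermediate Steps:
$y = -32$
$-5 + \left(\frac{y}{-66} + \frac{\left(2 - 5\right) \frac{1}{-37 - 26}}{55}\right) 156 = -5 + \left(- \frac{32}{-66} + \frac{\left(2 - 5\right) \frac{1}{-37 - 26}}{55}\right) 156 = -5 + \left(\left(-32\right) \left(- \frac{1}{66}\right) + - \frac{3}{-63} \cdot \frac{1}{55}\right) 156 = -5 + \left(\frac{16}{33} + \left(-3\right) \left(- \frac{1}{63}\right) \frac{1}{55}\right) 156 = -5 + \left(\frac{16}{33} + \frac{1}{21} \cdot \frac{1}{55}\right) 156 = -5 + \left(\frac{16}{33} + \frac{1}{1155}\right) 156 = -5 + \frac{17}{35} \cdot 156 = -5 + \frac{2652}{35} = \frac{2477}{35}$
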